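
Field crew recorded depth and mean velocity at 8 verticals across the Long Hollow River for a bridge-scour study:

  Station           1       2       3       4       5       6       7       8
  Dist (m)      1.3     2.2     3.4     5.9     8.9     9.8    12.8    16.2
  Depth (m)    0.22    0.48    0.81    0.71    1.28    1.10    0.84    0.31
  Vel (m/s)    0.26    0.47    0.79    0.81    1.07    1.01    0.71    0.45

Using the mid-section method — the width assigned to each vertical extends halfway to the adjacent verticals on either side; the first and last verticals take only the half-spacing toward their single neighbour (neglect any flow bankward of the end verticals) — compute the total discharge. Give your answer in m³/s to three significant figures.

w_1 = (2.2 − 1.3)/2 = 0.45 m; q_1 = 0.26 × 0.22 × 0.45 = 0.02574 m³/s
w_2 = (3.4 − 1.3)/2 = 1.05 m; q_2 = 0.47 × 0.48 × 1.05 = 0.2369 m³/s
w_3 = (5.9 − 2.2)/2 = 1.85 m; q_3 = 0.79 × 0.81 × 1.85 = 1.184 m³/s
w_4 = (8.9 − 3.4)/2 = 2.75 m; q_4 = 0.81 × 0.71 × 2.75 = 1.582 m³/s
w_5 = (9.8 − 5.9)/2 = 1.95 m; q_5 = 1.07 × 1.28 × 1.95 = 2.671 m³/s
w_6 = (12.8 − 8.9)/2 = 1.95 m; q_6 = 1.01 × 1.10 × 1.95 = 2.166 m³/s
w_7 = (16.2 − 9.8)/2 = 3.2 m; q_7 = 0.71 × 0.84 × 3.2 = 1.908 m³/s
w_8 = (16.2 − 12.8)/2 = 1.7 m; q_8 = 0.45 × 0.31 × 1.7 = 0.2372 m³/s
Q = Σ qᵢ = 10.01 m³/s

10.0 m³/s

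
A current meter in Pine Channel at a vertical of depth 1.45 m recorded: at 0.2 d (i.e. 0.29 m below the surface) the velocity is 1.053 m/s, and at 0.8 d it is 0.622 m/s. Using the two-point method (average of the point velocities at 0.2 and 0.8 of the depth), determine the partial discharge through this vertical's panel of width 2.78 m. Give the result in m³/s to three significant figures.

3.38 m³/s

v̄ = (1.053 + 0.622) / 2 = 0.8375 m/s
q = v̄ × d × w = 0.8375 × 1.45 × 2.78 = 3.376 m³/s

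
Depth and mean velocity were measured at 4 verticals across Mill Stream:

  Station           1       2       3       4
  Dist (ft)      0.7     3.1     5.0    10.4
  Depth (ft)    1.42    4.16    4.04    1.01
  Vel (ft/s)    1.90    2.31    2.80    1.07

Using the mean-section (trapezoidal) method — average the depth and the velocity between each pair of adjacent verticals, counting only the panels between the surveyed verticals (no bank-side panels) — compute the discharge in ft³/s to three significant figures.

60.4 ft³/s

Panel 1-2: Δb = 2.4 ft, d̄ = (1.42+4.16)/2 = 2.79, v̄ = (1.90+2.31)/2 = 2.105 → q = 2.4×2.79×2.105 = 14.10 ft³/s
Panel 2-3: Δb = 1.9 ft, d̄ = (4.16+4.04)/2 = 4.1, v̄ = (2.31+2.80)/2 = 2.555 → q = 1.9×4.1×2.555 = 19.90 ft³/s
Panel 3-4: Δb = 5.4 ft, d̄ = (4.04+1.01)/2 = 2.525, v̄ = (2.80+1.07)/2 = 1.935 → q = 5.4×2.525×1.935 = 26.38 ft³/s
Q = Σ q = 60.38 ft³/s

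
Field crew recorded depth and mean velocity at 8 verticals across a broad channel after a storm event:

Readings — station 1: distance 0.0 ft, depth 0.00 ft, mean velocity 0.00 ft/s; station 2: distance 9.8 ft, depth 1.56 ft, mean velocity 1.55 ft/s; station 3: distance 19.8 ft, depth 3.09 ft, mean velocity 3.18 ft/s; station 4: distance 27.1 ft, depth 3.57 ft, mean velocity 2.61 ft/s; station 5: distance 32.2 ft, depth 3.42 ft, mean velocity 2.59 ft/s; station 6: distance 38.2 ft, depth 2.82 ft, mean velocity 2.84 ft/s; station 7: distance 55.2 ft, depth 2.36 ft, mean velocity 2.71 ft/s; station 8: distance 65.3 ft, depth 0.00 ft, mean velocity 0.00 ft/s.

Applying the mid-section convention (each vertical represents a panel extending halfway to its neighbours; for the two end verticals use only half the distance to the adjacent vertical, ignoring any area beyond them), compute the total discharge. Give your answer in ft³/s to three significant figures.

w_2 = (19.8 − 0.0)/2 = 9.9 ft; q_2 = 1.55 × 1.56 × 9.9 = 23.94 ft³/s
w_3 = (27.1 − 9.8)/2 = 8.65 ft; q_3 = 3.18 × 3.09 × 8.65 = 85.00 ft³/s
w_4 = (32.2 − 19.8)/2 = 6.2 ft; q_4 = 2.61 × 3.57 × 6.2 = 57.77 ft³/s
w_5 = (38.2 − 27.1)/2 = 5.55 ft; q_5 = 2.59 × 3.42 × 5.55 = 49.16 ft³/s
w_6 = (55.2 − 32.2)/2 = 11.5 ft; q_6 = 2.84 × 2.82 × 11.5 = 92.10 ft³/s
w_7 = (65.3 − 38.2)/2 = 13.55 ft; q_7 = 2.71 × 2.36 × 13.55 = 86.66 ft³/s
Stations 1, 8 contribute zero (depth or velocity is 0).
Q = Σ qᵢ = 394.6 ft³/s

395 ft³/s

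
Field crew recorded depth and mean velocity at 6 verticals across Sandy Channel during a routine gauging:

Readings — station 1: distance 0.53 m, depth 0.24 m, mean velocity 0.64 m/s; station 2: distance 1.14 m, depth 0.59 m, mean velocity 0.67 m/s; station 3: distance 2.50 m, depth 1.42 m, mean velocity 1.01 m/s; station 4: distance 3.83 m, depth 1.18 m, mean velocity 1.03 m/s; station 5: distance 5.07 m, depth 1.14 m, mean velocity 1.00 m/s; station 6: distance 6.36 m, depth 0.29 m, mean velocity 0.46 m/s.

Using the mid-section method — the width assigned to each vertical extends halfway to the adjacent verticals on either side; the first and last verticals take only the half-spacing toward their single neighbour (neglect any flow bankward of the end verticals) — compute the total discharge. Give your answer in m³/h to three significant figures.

w_1 = (1.14 − 0.53)/2 = 0.305 m; q_1 = 0.64 × 0.24 × 0.305 = 0.04685 m³/s
w_2 = (2.50 − 0.53)/2 = 0.985 m; q_2 = 0.67 × 0.59 × 0.985 = 0.3894 m³/s
w_3 = (3.83 − 1.14)/2 = 1.345 m; q_3 = 1.01 × 1.42 × 1.345 = 1.929 m³/s
w_4 = (5.07 − 2.50)/2 = 1.285 m; q_4 = 1.03 × 1.18 × 1.285 = 1.562 m³/s
w_5 = (6.36 − 3.83)/2 = 1.265 m; q_5 = 1.00 × 1.14 × 1.265 = 1.442 m³/s
w_6 = (6.36 − 5.07)/2 = 0.645 m; q_6 = 0.46 × 0.29 × 0.645 = 0.08604 m³/s
Q = Σ qᵢ = 5.455 m³/s
= 5.455 × 3600 = 19640 m³/h

19600 m³/h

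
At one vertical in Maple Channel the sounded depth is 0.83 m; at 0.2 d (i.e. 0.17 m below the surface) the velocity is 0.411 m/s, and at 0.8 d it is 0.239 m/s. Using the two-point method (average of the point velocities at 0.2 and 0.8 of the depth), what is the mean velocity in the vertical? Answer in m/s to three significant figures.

0.325 m/s

v̄ = (0.411 + 0.239) / 2 = 0.3250 m/s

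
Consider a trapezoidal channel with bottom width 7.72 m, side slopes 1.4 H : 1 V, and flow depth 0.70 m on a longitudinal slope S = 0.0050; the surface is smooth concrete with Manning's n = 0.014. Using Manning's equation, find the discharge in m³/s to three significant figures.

21.9 m³/s

A = (b + z·y)·y = (7.72 + 1.4×0.70)×0.70 = 6.090 m²
P = b + 2y√(1+z²) = 7.72 + 2×0.70×√(1+1.4²) = 10.13 m
R = A/P = 6.090/10.13 = 0.6013 m
Q = (1/n)·A·R^(2/3)·S^(1/2) = (1/0.014) × 6.090 × 0.6013^(2/3) × 0.0050^(1/2) = 21.91 m³/s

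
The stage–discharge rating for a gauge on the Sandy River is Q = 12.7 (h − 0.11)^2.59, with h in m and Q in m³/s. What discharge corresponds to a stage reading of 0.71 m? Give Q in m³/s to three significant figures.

3.38 m³/s

Q = 12.7 × (0.71 − 0.11)^2.59 = 12.7 × 0.6^2.59 = 3.382 m³/s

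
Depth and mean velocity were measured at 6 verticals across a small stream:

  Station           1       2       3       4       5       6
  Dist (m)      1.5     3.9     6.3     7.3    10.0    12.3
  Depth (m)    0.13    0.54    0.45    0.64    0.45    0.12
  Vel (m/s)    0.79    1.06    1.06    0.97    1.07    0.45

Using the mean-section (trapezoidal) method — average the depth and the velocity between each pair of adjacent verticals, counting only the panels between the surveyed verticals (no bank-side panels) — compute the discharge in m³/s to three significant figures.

Panel 1-2: Δb = 2.4 m, d̄ = (0.13+0.54)/2 = 0.335, v̄ = (0.79+1.06)/2 = 0.925 → q = 2.4×0.335×0.925 = 0.7437 m³/s
Panel 2-3: Δb = 2.4 m, d̄ = (0.54+0.45)/2 = 0.495, v̄ = (1.06+1.06)/2 = 1.06 → q = 2.4×0.495×1.06 = 1.259 m³/s
Panel 3-4: Δb = 1 m, d̄ = (0.45+0.64)/2 = 0.545, v̄ = (1.06+0.97)/2 = 1.015 → q = 1×0.545×1.015 = 0.5532 m³/s
Panel 4-5: Δb = 2.7 m, d̄ = (0.64+0.45)/2 = 0.545, v̄ = (0.97+1.07)/2 = 1.02 → q = 2.7×0.545×1.02 = 1.501 m³/s
Panel 5-6: Δb = 2.3 m, d̄ = (0.45+0.12)/2 = 0.285, v̄ = (1.07+0.45)/2 = 0.76 → q = 2.3×0.285×0.76 = 0.4982 m³/s
Q = Σ q = 4.555 m³/s

4.56 m³/s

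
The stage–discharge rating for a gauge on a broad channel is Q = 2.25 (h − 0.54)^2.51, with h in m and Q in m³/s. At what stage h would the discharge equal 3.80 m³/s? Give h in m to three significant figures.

1.77 m

h − h₀ = (Q/C)^(1/b) = (3.80/2.25)^(1/2.51) = 1.232 m
h = 0.54 + 1.232 = 1.772 m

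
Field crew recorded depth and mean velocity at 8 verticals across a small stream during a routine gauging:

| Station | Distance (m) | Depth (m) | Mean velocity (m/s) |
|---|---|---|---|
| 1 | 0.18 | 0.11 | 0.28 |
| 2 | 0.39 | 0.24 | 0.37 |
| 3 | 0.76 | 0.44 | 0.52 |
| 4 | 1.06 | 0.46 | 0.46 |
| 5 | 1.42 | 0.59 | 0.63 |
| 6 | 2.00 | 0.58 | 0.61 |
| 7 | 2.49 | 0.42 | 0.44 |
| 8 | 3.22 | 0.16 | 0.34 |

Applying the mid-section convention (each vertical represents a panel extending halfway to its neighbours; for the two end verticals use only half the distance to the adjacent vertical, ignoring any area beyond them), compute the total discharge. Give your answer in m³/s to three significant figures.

0.672 m³/s

w_1 = (0.39 − 0.18)/2 = 0.105 m; q_1 = 0.28 × 0.11 × 0.105 = 0.003234 m³/s
w_2 = (0.76 − 0.18)/2 = 0.29 m; q_2 = 0.37 × 0.24 × 0.29 = 0.02575 m³/s
w_3 = (1.06 − 0.39)/2 = 0.335 m; q_3 = 0.52 × 0.44 × 0.335 = 0.07665 m³/s
w_4 = (1.42 − 0.76)/2 = 0.33 m; q_4 = 0.46 × 0.46 × 0.33 = 0.06983 m³/s
w_5 = (2.00 − 1.06)/2 = 0.47 m; q_5 = 0.63 × 0.59 × 0.47 = 0.1747 m³/s
w_6 = (2.49 − 1.42)/2 = 0.535 m; q_6 = 0.61 × 0.58 × 0.535 = 0.1893 m³/s
w_7 = (3.22 − 2.00)/2 = 0.61 m; q_7 = 0.44 × 0.42 × 0.61 = 0.1127 m³/s
w_8 = (3.22 − 2.49)/2 = 0.365 m; q_8 = 0.34 × 0.16 × 0.365 = 0.01986 m³/s
Q = Σ qᵢ = 0.6720 m³/s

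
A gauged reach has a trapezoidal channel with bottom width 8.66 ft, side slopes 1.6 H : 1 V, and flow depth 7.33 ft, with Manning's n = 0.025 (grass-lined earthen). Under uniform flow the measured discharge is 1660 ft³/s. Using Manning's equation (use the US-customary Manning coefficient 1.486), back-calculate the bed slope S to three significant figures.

A = (b + z·y)·y = (8.66 + 1.6×7.33)×7.33 = 149.4 ft²
P = b + 2y√(1+z²) = 8.66 + 2×7.33×√(1+1.6²) = 36.32 ft
R = A/P = 149.4/36.32 = 4.115 ft
S = (Q·n / (1.486·A·R^(2/3)))² = (1660×0.025 / (1.486×149.4×2.568))² = 0.005297

0.00530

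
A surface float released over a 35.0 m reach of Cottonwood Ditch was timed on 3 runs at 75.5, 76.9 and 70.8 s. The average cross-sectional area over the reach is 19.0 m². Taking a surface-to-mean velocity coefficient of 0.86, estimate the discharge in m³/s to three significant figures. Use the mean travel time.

t̄ = (75.5 + 76.9 + 70.8) / 3 = 74.4 s
v_surface = L / t̄ = 35.0 / 74.4 = 0.4704 m/s
v_mean = 0.86 × 0.4704 = 0.4046 m/s
Q = A × v_mean = 19.0 × 0.4046 = 7.687 m³/s

7.69 m³/s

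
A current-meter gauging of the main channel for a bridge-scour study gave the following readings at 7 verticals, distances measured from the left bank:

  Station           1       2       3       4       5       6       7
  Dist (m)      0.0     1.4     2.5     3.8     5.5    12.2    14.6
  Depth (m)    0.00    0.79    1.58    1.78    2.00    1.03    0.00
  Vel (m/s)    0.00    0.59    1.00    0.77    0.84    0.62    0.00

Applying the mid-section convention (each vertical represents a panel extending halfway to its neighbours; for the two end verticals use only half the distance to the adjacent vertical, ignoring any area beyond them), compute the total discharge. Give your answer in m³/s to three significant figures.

14.5 m³/s

w_2 = (2.5 − 0.0)/2 = 1.25 m; q_2 = 0.59 × 0.79 × 1.25 = 0.5826 m³/s
w_3 = (3.8 − 1.4)/2 = 1.2 m; q_3 = 1.00 × 1.58 × 1.2 = 1.896 m³/s
w_4 = (5.5 − 2.5)/2 = 1.5 m; q_4 = 0.77 × 1.78 × 1.5 = 2.056 m³/s
w_5 = (12.2 − 3.8)/2 = 4.2 m; q_5 = 0.84 × 2.00 × 4.2 = 7.056 m³/s
w_6 = (14.6 − 5.5)/2 = 4.55 m; q_6 = 0.62 × 1.03 × 4.55 = 2.906 m³/s
Stations 1, 7 contribute zero (depth or velocity is 0).
Q = Σ qᵢ = 14.50 m³/s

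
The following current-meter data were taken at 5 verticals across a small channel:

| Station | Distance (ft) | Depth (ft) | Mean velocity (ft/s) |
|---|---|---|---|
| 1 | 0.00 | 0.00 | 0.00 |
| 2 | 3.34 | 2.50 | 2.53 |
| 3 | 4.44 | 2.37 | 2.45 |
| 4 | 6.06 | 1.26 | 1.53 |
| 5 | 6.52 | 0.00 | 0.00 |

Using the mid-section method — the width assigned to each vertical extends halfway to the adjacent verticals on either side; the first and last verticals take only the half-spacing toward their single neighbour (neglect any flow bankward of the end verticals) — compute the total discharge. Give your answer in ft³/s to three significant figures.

23.9 ft³/s

w_2 = (4.44 − 0.00)/2 = 2.22 ft; q_2 = 2.53 × 2.50 × 2.22 = 14.04 ft³/s
w_3 = (6.06 − 3.34)/2 = 1.36 ft; q_3 = 2.45 × 2.37 × 1.36 = 7.897 ft³/s
w_4 = (6.52 − 4.44)/2 = 1.04 ft; q_4 = 1.53 × 1.26 × 1.04 = 2.005 ft³/s
Stations 1, 5 contribute zero (depth or velocity is 0).
Q = Σ qᵢ = 23.94 ft³/s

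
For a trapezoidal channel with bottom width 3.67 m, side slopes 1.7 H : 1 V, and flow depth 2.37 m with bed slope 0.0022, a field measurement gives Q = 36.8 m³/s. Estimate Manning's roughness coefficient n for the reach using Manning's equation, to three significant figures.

A = (b + z·y)·y = (3.67 + 1.7×2.37)×2.37 = 18.25 m²
P = b + 2y√(1+z²) = 3.67 + 2×2.37×√(1+1.7²) = 13.02 m
R = A/P = 18.25/13.02 = 1.402 m
n = (1/Q)·A·R^(2/3)·S^(1/2) = (1/36.8) × 18.25 × 1.252 × 0.04690 = 0.02913

0.0291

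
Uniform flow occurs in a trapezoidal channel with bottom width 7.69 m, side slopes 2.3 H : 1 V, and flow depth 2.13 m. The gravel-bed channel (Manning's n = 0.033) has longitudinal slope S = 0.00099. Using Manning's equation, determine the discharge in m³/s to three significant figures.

32.9 m³/s

A = (b + z·y)·y = (7.69 + 2.3×2.13)×2.13 = 26.81 m²
P = b + 2y√(1+z²) = 7.69 + 2×2.13×√(1+2.3²) = 18.37 m
R = A/P = 26.81/18.37 = 1.459 m
Q = (1/n)·A·R^(2/3)·S^(1/2) = (1/0.033) × 26.81 × 1.459^(2/3) × 0.00099^(1/2) = 32.89 m³/s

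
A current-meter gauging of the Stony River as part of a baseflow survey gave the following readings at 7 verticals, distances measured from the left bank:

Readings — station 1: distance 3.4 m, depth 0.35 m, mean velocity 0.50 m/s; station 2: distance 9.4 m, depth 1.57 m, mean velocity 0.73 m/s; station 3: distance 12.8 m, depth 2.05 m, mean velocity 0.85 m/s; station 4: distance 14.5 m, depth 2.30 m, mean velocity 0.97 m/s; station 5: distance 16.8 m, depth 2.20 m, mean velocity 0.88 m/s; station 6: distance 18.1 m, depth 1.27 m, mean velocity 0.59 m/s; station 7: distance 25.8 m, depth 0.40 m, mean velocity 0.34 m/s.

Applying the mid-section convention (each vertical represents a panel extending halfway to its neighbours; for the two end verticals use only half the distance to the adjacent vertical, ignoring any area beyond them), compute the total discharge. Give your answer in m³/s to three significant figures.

w_1 = (9.4 − 3.4)/2 = 3 m; q_1 = 0.50 × 0.35 × 3 = 0.5250 m³/s
w_2 = (12.8 − 3.4)/2 = 4.7 m; q_2 = 0.73 × 1.57 × 4.7 = 5.387 m³/s
w_3 = (14.5 − 9.4)/2 = 2.55 m; q_3 = 0.85 × 2.05 × 2.55 = 4.443 m³/s
w_4 = (16.8 − 12.8)/2 = 2 m; q_4 = 0.97 × 2.30 × 2 = 4.462 m³/s
w_5 = (18.1 − 14.5)/2 = 1.8 m; q_5 = 0.88 × 2.20 × 1.8 = 3.485 m³/s
w_6 = (25.8 − 16.8)/2 = 4.5 m; q_6 = 0.59 × 1.27 × 4.5 = 3.372 m³/s
w_7 = (25.8 − 18.1)/2 = 3.85 m; q_7 = 0.34 × 0.40 × 3.85 = 0.5236 m³/s
Q = Σ qᵢ = 22.20 m³/s

22.2 m³/s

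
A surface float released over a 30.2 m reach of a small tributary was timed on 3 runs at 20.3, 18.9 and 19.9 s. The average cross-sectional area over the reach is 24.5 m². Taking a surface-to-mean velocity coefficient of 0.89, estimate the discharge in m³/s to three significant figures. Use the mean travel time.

33.4 m³/s

t̄ = (20.3 + 18.9 + 19.9) / 3 = 19.7 s
v_surface = L / t̄ = 30.2 / 19.7 = 1.533 m/s
v_mean = 0.89 × 1.533 = 1.364 m/s
Q = A × v_mean = 24.5 × 1.364 = 33.43 m³/s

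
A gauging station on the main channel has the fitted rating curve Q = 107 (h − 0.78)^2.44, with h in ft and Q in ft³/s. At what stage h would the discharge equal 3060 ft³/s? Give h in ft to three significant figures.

h − h₀ = (Q/C)^(1/b) = (3060/107)^(1/2.44) = 3.952 ft
h = 0.78 + 3.952 = 4.732 ft

4.73 ft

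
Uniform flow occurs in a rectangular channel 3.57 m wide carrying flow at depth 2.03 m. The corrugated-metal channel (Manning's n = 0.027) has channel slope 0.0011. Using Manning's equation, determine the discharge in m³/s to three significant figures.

A = b·y = 3.57 × 2.03 = 7.247 m²
P = b + 2y = 3.57 + 2×2.03 = 7.630 m
R = A/P = 7.247/7.630 = 0.9498 m
Q = (1/n)·A·R^(2/3)·S^(1/2) = (1/0.027) × 7.247 × 0.9498^(2/3) × 0.0011^(1/2) = 8.602 m³/s

8.60 m³/s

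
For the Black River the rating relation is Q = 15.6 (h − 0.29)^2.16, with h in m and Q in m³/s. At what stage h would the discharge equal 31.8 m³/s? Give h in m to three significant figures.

1.68 m

h − h₀ = (Q/C)^(1/b) = (31.8/15.6)^(1/2.16) = 1.391 m
h = 0.29 + 1.391 = 1.681 m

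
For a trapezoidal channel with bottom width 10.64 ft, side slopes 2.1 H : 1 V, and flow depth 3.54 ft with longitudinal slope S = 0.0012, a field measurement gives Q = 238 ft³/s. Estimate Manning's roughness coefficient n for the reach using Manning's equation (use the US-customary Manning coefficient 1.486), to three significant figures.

0.0245

A = (b + z·y)·y = (10.64 + 2.1×3.54)×3.54 = 63.98 ft²
P = b + 2y√(1+z²) = 10.64 + 2×3.54×√(1+2.1²) = 27.11 ft
R = A/P = 63.98/27.11 = 2.360 ft
n = (1.486/Q)·A·R^(2/3)·S^(1/2) = (1.486/238) × 63.98 × 1.773 × 0.03464 = 0.02453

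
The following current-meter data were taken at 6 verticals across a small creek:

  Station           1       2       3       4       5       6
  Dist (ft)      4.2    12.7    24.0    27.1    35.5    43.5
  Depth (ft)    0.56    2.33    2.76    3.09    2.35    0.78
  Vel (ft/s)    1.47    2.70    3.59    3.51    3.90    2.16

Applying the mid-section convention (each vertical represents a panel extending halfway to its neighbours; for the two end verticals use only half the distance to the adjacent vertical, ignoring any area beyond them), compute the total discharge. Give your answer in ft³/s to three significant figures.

w_1 = (12.7 − 4.2)/2 = 4.25 ft; q_1 = 1.47 × 0.56 × 4.25 = 3.499 ft³/s
w_2 = (24.0 − 4.2)/2 = 9.9 ft; q_2 = 2.70 × 2.33 × 9.9 = 62.28 ft³/s
w_3 = (27.1 − 12.7)/2 = 7.2 ft; q_3 = 3.59 × 2.76 × 7.2 = 71.34 ft³/s
w_4 = (35.5 − 24.0)/2 = 5.75 ft; q_4 = 3.51 × 3.09 × 5.75 = 62.36 ft³/s
w_5 = (43.5 − 27.1)/2 = 8.2 ft; q_5 = 3.90 × 2.35 × 8.2 = 75.15 ft³/s
w_6 = (43.5 − 35.5)/2 = 4 ft; q_6 = 2.16 × 0.78 × 4 = 6.739 ft³/s
Q = Σ qᵢ = 281.4 ft³/s

281 ft³/s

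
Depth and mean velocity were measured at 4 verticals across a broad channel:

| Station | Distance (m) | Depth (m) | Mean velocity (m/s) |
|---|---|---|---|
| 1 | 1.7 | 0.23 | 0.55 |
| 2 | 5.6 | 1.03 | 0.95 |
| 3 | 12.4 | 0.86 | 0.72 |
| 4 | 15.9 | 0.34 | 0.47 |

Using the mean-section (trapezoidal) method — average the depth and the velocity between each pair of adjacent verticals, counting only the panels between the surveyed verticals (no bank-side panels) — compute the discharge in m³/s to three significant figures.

8.46 m³/s

Panel 1-2: Δb = 3.9 m, d̄ = (0.23+1.03)/2 = 0.63, v̄ = (0.55+0.95)/2 = 0.75 → q = 3.9×0.63×0.75 = 1.843 m³/s
Panel 2-3: Δb = 6.8 m, d̄ = (1.03+0.86)/2 = 0.945, v̄ = (0.95+0.72)/2 = 0.835 → q = 6.8×0.945×0.835 = 5.366 m³/s
Panel 3-4: Δb = 3.5 m, d̄ = (0.86+0.34)/2 = 0.6, v̄ = (0.72+0.47)/2 = 0.595 → q = 3.5×0.6×0.595 = 1.250 m³/s
Q = Σ q = 8.458 m³/s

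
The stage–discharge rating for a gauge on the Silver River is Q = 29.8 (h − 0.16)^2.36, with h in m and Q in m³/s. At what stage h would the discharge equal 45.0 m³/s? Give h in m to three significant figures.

1.35 m

h − h₀ = (Q/C)^(1/b) = (45.0/29.8)^(1/2.36) = 1.191 m
h = 0.16 + 1.191 = 1.351 m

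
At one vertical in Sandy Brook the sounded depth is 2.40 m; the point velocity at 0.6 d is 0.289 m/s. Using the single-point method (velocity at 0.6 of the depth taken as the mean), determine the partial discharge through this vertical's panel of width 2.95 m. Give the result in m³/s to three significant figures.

2.05 m³/s

v̄ = v₀.₆ = 0.289 m/s
q = v̄ × d × w = 0.2890 × 2.40 × 2.95 = 2.046 m³/s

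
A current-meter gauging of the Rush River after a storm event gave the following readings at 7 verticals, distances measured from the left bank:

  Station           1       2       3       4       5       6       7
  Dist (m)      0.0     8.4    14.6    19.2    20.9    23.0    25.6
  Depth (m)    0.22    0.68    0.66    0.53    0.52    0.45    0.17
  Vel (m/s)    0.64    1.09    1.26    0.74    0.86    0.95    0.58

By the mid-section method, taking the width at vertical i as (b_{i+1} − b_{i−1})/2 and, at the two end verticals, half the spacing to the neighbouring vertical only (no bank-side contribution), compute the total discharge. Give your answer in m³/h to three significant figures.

w_1 = (8.4 − 0.0)/2 = 4.2 m; q_1 = 0.64 × 0.22 × 4.2 = 0.5914 m³/s
w_2 = (14.6 − 0.0)/2 = 7.3 m; q_2 = 1.09 × 0.68 × 7.3 = 5.411 m³/s
w_3 = (19.2 − 8.4)/2 = 5.4 m; q_3 = 1.26 × 0.66 × 5.4 = 4.491 m³/s
w_4 = (20.9 − 14.6)/2 = 3.15 m; q_4 = 0.74 × 0.53 × 3.15 = 1.235 m³/s
w_5 = (23.0 − 19.2)/2 = 1.9 m; q_5 = 0.86 × 0.52 × 1.9 = 0.8497 m³/s
w_6 = (25.6 − 20.9)/2 = 2.35 m; q_6 = 0.95 × 0.45 × 2.35 = 1.005 m³/s
w_7 = (25.6 − 23.0)/2 = 1.3 m; q_7 = 0.58 × 0.17 × 1.3 = 0.1282 m³/s
Q = Σ qᵢ = 13.71 m³/s
= 13.71 × 3600 = 49360 m³/h

49400 m³/h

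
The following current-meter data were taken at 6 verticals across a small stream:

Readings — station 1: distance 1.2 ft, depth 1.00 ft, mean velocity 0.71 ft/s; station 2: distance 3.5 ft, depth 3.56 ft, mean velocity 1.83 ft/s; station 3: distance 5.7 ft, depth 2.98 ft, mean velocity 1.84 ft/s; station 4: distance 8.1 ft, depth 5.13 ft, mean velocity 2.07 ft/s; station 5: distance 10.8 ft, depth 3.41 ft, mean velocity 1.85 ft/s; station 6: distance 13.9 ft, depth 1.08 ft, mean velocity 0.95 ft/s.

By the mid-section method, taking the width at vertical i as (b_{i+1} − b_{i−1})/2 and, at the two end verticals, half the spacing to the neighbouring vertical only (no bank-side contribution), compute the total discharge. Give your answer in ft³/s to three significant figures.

75.0 ft³/s

w_1 = (3.5 − 1.2)/2 = 1.15 ft; q_1 = 0.71 × 1.00 × 1.15 = 0.8165 ft³/s
w_2 = (5.7 − 1.2)/2 = 2.25 ft; q_2 = 1.83 × 3.56 × 2.25 = 14.66 ft³/s
w_3 = (8.1 − 3.5)/2 = 2.3 ft; q_3 = 1.84 × 2.98 × 2.3 = 12.61 ft³/s
w_4 = (10.8 − 5.7)/2 = 2.55 ft; q_4 = 2.07 × 5.13 × 2.55 = 27.08 ft³/s
w_5 = (13.9 − 8.1)/2 = 2.9 ft; q_5 = 1.85 × 3.41 × 2.9 = 18.29 ft³/s
w_6 = (13.9 − 10.8)/2 = 1.55 ft; q_6 = 0.95 × 1.08 × 1.55 = 1.590 ft³/s
Q = Σ qᵢ = 75.05 ft³/s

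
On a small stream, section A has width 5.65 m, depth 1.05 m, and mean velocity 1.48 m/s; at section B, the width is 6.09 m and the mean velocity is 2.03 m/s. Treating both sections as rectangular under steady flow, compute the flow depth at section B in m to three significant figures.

Q = A₁V₁ = (5.65×1.05) × 1.48 = 8.780 m³/s
d₂ = Q/(b₂ V₂) = 8.780/(6.09×2.03) = 0.7102 m

0.710 m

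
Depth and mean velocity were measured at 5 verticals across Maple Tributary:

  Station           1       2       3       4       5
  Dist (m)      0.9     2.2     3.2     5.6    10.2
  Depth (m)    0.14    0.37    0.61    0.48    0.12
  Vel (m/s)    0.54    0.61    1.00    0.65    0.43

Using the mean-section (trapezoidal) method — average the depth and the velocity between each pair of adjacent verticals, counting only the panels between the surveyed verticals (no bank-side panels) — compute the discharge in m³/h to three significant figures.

Panel 1-2: Δb = 1.3 m, d̄ = (0.14+0.37)/2 = 0.255, v̄ = (0.54+0.61)/2 = 0.575 → q = 1.3×0.255×0.575 = 0.1906 m³/s
Panel 2-3: Δb = 1 m, d̄ = (0.37+0.61)/2 = 0.49, v̄ = (0.61+1.00)/2 = 0.805 → q = 1×0.49×0.805 = 0.3945 m³/s
Panel 3-4: Δb = 2.4 m, d̄ = (0.61+0.48)/2 = 0.545, v̄ = (1.00+0.65)/2 = 0.825 → q = 2.4×0.545×0.825 = 1.079 m³/s
Panel 4-5: Δb = 4.6 m, d̄ = (0.48+0.12)/2 = 0.3, v̄ = (0.65+0.43)/2 = 0.54 → q = 4.6×0.3×0.54 = 0.7452 m³/s
Q = Σ q = 2.409 m³/s
= 2.409 × 3600 = 8674 m³/h

8670 m³/h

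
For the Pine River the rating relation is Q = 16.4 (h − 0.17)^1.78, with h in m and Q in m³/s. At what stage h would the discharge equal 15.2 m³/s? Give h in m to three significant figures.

h − h₀ = (Q/C)^(1/b) = (15.2/16.4)^(1/1.78) = 0.9582 m
h = 0.17 + 0.9582 = 1.128 m

1.13 m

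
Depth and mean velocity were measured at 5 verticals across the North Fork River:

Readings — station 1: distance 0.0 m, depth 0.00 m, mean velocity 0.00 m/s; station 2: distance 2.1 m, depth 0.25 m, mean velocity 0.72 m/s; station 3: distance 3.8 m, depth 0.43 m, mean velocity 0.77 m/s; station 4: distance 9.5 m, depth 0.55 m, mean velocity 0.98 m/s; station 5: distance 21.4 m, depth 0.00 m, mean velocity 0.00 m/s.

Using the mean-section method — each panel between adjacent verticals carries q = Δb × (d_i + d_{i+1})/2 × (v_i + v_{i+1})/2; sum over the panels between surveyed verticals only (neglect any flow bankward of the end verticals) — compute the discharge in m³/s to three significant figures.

Panel 1-2: Δb = 2.1 m, d̄ = (0.00+0.25)/2 = 0.125, v̄ = (0.00+0.72)/2 = 0.36 → q = 2.1×0.125×0.36 = 0.09450 m³/s
Panel 2-3: Δb = 1.7 m, d̄ = (0.25+0.43)/2 = 0.34, v̄ = (0.72+0.77)/2 = 0.745 → q = 1.7×0.34×0.745 = 0.4306 m³/s
Panel 3-4: Δb = 5.7 m, d̄ = (0.43+0.55)/2 = 0.49, v̄ = (0.77+0.98)/2 = 0.875 → q = 5.7×0.49×0.875 = 2.444 m³/s
Panel 4-5: Δb = 11.9 m, d̄ = (0.55+0.00)/2 = 0.275, v̄ = (0.98+0.00)/2 = 0.49 → q = 11.9×0.275×0.49 = 1.604 m³/s
Q = Σ q = 4.573 m³/s

4.57 m³/s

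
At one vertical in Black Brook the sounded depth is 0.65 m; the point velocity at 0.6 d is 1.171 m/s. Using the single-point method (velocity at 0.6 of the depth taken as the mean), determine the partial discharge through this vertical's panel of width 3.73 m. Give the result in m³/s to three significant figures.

2.84 m³/s

v̄ = v₀.₆ = 1.171 m/s
q = v̄ × d × w = 1.171 × 0.65 × 3.73 = 2.839 m³/s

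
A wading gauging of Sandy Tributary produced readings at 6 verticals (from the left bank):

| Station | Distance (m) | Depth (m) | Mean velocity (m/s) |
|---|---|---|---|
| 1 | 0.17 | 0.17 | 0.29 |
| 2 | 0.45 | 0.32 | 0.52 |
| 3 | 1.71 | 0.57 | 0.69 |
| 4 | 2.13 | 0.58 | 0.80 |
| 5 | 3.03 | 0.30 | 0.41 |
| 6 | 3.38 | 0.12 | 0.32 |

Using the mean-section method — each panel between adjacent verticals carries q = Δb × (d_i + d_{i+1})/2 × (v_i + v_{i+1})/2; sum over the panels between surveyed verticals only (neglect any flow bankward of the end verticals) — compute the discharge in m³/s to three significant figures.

0.813 m³/s

Panel 1-2: Δb = 0.28 m, d̄ = (0.17+0.32)/2 = 0.245, v̄ = (0.29+0.52)/2 = 0.405 → q = 0.28×0.245×0.405 = 0.02778 m³/s
Panel 2-3: Δb = 1.26 m, d̄ = (0.32+0.57)/2 = 0.445, v̄ = (0.52+0.69)/2 = 0.605 → q = 1.26×0.445×0.605 = 0.3392 m³/s
Panel 3-4: Δb = 0.42 m, d̄ = (0.57+0.58)/2 = 0.575, v̄ = (0.69+0.80)/2 = 0.745 → q = 0.42×0.575×0.745 = 0.1799 m³/s
Panel 4-5: Δb = 0.9 m, d̄ = (0.58+0.30)/2 = 0.44, v̄ = (0.80+0.41)/2 = 0.605 → q = 0.9×0.44×0.605 = 0.2396 m³/s
Panel 5-6: Δb = 0.35 m, d̄ = (0.30+0.12)/2 = 0.21, v̄ = (0.41+0.32)/2 = 0.365 → q = 0.35×0.21×0.365 = 0.02683 m³/s
Q = Σ q = 0.8133 m³/s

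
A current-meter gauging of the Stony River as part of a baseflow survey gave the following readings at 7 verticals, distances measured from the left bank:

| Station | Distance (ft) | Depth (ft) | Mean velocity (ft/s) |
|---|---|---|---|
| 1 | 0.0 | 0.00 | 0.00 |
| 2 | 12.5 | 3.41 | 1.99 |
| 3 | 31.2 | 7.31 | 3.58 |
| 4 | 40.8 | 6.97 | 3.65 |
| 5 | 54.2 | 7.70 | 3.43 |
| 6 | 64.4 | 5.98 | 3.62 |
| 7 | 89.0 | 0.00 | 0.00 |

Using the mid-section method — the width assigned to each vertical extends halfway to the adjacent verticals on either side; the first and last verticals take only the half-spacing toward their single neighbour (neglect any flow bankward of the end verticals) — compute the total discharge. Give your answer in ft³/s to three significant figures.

1460 ft³/s

w_2 = (31.2 − 0.0)/2 = 15.6 ft; q_2 = 1.99 × 3.41 × 15.6 = 105.9 ft³/s
w_3 = (40.8 − 12.5)/2 = 14.15 ft; q_3 = 3.58 × 7.31 × 14.15 = 370.3 ft³/s
w_4 = (54.2 − 31.2)/2 = 11.5 ft; q_4 = 3.65 × 6.97 × 11.5 = 292.6 ft³/s
w_5 = (64.4 − 40.8)/2 = 11.8 ft; q_5 = 3.43 × 7.70 × 11.8 = 311.6 ft³/s
w_6 = (89.0 − 54.2)/2 = 17.4 ft; q_6 = 3.62 × 5.98 × 17.4 = 376.7 ft³/s
Stations 1, 7 contribute zero (depth or velocity is 0).
Q = Σ qᵢ = 1457 ft³/s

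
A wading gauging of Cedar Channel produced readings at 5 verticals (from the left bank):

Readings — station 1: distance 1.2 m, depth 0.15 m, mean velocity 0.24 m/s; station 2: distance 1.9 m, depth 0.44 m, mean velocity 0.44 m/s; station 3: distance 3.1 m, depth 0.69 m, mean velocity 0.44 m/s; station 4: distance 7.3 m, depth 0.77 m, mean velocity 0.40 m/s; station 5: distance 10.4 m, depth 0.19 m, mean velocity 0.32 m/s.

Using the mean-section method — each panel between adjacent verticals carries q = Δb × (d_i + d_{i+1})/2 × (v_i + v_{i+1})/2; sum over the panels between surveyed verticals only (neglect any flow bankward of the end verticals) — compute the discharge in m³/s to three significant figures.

Panel 1-2: Δb = 0.7 m, d̄ = (0.15+0.44)/2 = 0.295, v̄ = (0.24+0.44)/2 = 0.34 → q = 0.7×0.295×0.34 = 0.07021 m³/s
Panel 2-3: Δb = 1.2 m, d̄ = (0.44+0.69)/2 = 0.565, v̄ = (0.44+0.44)/2 = 0.44 → q = 1.2×0.565×0.44 = 0.2983 m³/s
Panel 3-4: Δb = 4.2 m, d̄ = (0.69+0.77)/2 = 0.73, v̄ = (0.44+0.40)/2 = 0.42 → q = 4.2×0.73×0.42 = 1.288 m³/s
Panel 4-5: Δb = 3.1 m, d̄ = (0.77+0.19)/2 = 0.48, v̄ = (0.40+0.32)/2 = 0.36 → q = 3.1×0.48×0.36 = 0.5357 m³/s
Q = Σ q = 2.192 m³/s

2.19 m³/s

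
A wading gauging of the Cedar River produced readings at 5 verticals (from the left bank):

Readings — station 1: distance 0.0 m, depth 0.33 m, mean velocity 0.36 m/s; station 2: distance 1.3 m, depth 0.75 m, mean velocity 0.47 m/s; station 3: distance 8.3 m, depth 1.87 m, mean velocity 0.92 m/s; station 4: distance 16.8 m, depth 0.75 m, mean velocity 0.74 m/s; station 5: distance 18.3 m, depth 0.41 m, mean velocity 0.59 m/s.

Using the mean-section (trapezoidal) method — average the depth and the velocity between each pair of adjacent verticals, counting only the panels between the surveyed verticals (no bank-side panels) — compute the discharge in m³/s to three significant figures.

16.5 m³/s

Panel 1-2: Δb = 1.3 m, d̄ = (0.33+0.75)/2 = 0.54, v̄ = (0.36+0.47)/2 = 0.415 → q = 1.3×0.54×0.415 = 0.2913 m³/s
Panel 2-3: Δb = 7 m, d̄ = (0.75+1.87)/2 = 1.31, v̄ = (0.47+0.92)/2 = 0.695 → q = 7×1.31×0.695 = 6.373 m³/s
Panel 3-4: Δb = 8.5 m, d̄ = (1.87+0.75)/2 = 1.31, v̄ = (0.92+0.74)/2 = 0.83 → q = 8.5×1.31×0.83 = 9.242 m³/s
Panel 4-5: Δb = 1.5 m, d̄ = (0.75+0.41)/2 = 0.58, v̄ = (0.74+0.59)/2 = 0.665 → q = 1.5×0.58×0.665 = 0.5786 m³/s
Q = Σ q = 16.49 m³/s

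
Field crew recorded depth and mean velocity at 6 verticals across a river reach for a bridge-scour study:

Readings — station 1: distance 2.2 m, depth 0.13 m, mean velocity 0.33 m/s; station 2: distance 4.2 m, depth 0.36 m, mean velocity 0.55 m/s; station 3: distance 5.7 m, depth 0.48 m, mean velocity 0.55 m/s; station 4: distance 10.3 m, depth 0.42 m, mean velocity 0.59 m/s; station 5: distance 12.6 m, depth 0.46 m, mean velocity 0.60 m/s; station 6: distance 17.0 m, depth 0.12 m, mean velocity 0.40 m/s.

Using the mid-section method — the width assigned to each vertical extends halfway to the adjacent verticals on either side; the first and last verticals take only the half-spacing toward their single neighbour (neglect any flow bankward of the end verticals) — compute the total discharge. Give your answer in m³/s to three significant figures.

3.08 m³/s

w_1 = (4.2 − 2.2)/2 = 1 m; q_1 = 0.33 × 0.13 × 1 = 0.04290 m³/s
w_2 = (5.7 − 2.2)/2 = 1.75 m; q_2 = 0.55 × 0.36 × 1.75 = 0.3465 m³/s
w_3 = (10.3 − 4.2)/2 = 3.05 m; q_3 = 0.55 × 0.48 × 3.05 = 0.8052 m³/s
w_4 = (12.6 − 5.7)/2 = 3.45 m; q_4 = 0.59 × 0.42 × 3.45 = 0.8549 m³/s
w_5 = (17.0 − 10.3)/2 = 3.35 m; q_5 = 0.60 × 0.46 × 3.35 = 0.9246 m³/s
w_6 = (17.0 − 12.6)/2 = 2.2 m; q_6 = 0.40 × 0.12 × 2.2 = 0.1056 m³/s
Q = Σ qᵢ = 3.080 m³/s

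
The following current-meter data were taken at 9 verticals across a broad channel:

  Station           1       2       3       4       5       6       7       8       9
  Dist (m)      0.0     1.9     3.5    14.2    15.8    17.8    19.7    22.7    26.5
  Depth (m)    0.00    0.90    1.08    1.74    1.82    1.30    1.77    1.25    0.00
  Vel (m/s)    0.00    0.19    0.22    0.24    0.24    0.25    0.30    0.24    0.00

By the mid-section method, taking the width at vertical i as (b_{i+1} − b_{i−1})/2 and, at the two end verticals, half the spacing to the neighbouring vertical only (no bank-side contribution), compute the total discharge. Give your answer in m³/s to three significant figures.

8.07 m³/s

w_2 = (3.5 − 0.0)/2 = 1.75 m; q_2 = 0.19 × 0.90 × 1.75 = 0.2993 m³/s
w_3 = (14.2 − 1.9)/2 = 6.15 m; q_3 = 0.22 × 1.08 × 6.15 = 1.461 m³/s
w_4 = (15.8 − 3.5)/2 = 6.15 m; q_4 = 0.24 × 1.74 × 6.15 = 2.568 m³/s
w_5 = (17.8 − 14.2)/2 = 1.8 m; q_5 = 0.24 × 1.82 × 1.8 = 0.7862 m³/s
w_6 = (19.7 − 15.8)/2 = 1.95 m; q_6 = 0.25 × 1.30 × 1.95 = 0.6338 m³/s
w_7 = (22.7 − 17.8)/2 = 2.45 m; q_7 = 0.30 × 1.77 × 2.45 = 1.301 m³/s
w_8 = (26.5 − 19.7)/2 = 3.4 m; q_8 = 0.24 × 1.25 × 3.4 = 1.020 m³/s
Stations 1, 9 contribute zero (depth or velocity is 0).
Q = Σ qᵢ = 8.070 m³/s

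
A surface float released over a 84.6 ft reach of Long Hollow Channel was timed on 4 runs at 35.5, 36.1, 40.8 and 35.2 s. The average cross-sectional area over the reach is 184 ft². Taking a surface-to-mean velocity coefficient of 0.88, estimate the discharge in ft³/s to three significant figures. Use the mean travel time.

371 ft³/s

t̄ = (35.5 + 36.1 + 40.8 + 35.2) / 4 = 36.9 s
v_surface = L / t̄ = 84.6 / 36.9 = 2.293 ft/s
v_mean = 0.88 × 2.293 = 2.018 ft/s
Q = A × v_mean = 184 × 2.018 = 371.2 ft³/s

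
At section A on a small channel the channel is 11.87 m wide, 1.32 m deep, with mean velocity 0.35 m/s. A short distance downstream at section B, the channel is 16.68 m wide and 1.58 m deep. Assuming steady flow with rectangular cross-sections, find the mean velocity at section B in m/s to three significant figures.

0.208 m/s

Q = A₁V₁ = (11.87×1.32) × 0.35 = 5.484 m³/s
A₂ = 16.68 × 1.58 = 26.35 m²
V₂ = Q/A₂ = 5.484/26.35 = 0.2081 m/s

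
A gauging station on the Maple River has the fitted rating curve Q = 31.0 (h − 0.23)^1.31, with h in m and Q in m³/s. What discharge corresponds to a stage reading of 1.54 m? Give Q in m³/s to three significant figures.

44.2 m³/s

Q = 31.0 × (1.54 − 0.23)^1.31 = 31.0 × 1.31^1.31 = 44.16 m³/s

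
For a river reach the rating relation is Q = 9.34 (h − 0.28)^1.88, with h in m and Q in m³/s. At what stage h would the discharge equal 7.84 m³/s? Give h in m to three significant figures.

1.19 m

h − h₀ = (Q/C)^(1/b) = (7.84/9.34)^(1/1.88) = 0.9111 m
h = 0.28 + 0.9111 = 1.191 m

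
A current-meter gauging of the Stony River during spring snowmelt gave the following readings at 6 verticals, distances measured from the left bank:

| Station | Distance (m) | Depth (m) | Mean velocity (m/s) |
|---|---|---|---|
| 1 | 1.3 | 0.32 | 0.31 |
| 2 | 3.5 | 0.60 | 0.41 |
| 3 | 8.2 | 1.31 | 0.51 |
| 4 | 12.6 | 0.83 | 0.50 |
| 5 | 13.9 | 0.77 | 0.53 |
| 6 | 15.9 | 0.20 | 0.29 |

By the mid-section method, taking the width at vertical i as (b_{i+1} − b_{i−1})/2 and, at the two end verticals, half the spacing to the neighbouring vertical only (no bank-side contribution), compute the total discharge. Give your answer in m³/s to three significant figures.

5.91 m³/s

w_1 = (3.5 − 1.3)/2 = 1.1 m; q_1 = 0.31 × 0.32 × 1.1 = 0.1091 m³/s
w_2 = (8.2 − 1.3)/2 = 3.45 m; q_2 = 0.41 × 0.60 × 3.45 = 0.8487 m³/s
w_3 = (12.6 − 3.5)/2 = 4.55 m; q_3 = 0.51 × 1.31 × 4.55 = 3.040 m³/s
w_4 = (13.9 − 8.2)/2 = 2.85 m; q_4 = 0.50 × 0.83 × 2.85 = 1.183 m³/s
w_5 = (15.9 − 12.6)/2 = 1.65 m; q_5 = 0.53 × 0.77 × 1.65 = 0.6734 m³/s
w_6 = (15.9 − 13.9)/2 = 1 m; q_6 = 0.29 × 0.20 × 1 = 0.05800 m³/s
Q = Σ qᵢ = 5.912 m³/s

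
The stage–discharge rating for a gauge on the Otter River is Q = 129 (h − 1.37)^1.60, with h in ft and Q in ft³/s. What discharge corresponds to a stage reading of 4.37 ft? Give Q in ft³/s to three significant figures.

Q = 129 × (4.37 − 1.37)^1.60 = 129 × 3^1.60 = 748.1 ft³/s

748 ft³/s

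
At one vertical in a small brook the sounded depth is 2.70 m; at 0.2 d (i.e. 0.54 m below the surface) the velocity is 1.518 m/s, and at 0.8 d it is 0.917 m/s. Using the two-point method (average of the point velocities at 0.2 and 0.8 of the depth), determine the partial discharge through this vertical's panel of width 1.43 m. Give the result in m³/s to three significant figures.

v̄ = (1.518 + 0.917) / 2 = 1.218 m/s
q = v̄ × d × w = 1.218 × 2.70 × 1.43 = 4.701 m³/s

4.70 m³/s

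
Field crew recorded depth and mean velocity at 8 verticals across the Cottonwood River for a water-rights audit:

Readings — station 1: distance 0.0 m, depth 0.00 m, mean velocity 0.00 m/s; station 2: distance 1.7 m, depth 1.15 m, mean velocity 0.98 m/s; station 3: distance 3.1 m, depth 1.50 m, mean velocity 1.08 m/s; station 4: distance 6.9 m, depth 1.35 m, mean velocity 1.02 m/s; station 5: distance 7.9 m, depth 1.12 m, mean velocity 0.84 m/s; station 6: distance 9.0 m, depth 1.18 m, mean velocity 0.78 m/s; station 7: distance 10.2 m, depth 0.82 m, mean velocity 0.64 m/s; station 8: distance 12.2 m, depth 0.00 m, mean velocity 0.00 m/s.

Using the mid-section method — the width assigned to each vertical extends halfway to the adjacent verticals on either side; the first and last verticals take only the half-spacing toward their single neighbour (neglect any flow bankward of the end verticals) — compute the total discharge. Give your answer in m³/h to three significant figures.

w_2 = (3.1 − 0.0)/2 = 1.55 m; q_2 = 0.98 × 1.15 × 1.55 = 1.747 m³/s
w_3 = (6.9 − 1.7)/2 = 2.6 m; q_3 = 1.08 × 1.50 × 2.6 = 4.212 m³/s
w_4 = (7.9 − 3.1)/2 = 2.4 m; q_4 = 1.02 × 1.35 × 2.4 = 3.305 m³/s
w_5 = (9.0 − 6.9)/2 = 1.05 m; q_5 = 0.84 × 1.12 × 1.05 = 0.9878 m³/s
w_6 = (10.2 − 7.9)/2 = 1.15 m; q_6 = 0.78 × 1.18 × 1.15 = 1.058 m³/s
w_7 = (12.2 − 9.0)/2 = 1.6 m; q_7 = 0.64 × 0.82 × 1.6 = 0.8397 m³/s
Stations 1, 8 contribute zero (depth or velocity is 0).
Q = Σ qᵢ = 12.15 m³/s
= 12.15 × 3600 = 43740 m³/h

43700 m³/h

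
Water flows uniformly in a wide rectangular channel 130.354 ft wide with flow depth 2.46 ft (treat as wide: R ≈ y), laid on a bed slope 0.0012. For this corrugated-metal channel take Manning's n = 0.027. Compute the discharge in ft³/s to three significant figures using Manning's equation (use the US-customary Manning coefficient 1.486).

1110 ft³/s

A = b·y = 130.354 × 2.46 = 320.7 ft²
Wide channel: R ≈ y = 2.46 ft
Q = (1.486/n)·A·R^(2/3)·S^(1/2) = (1.486/0.027) × 320.7 × 2.460^(2/3) × 0.0012^(1/2) = 1114 ft³/s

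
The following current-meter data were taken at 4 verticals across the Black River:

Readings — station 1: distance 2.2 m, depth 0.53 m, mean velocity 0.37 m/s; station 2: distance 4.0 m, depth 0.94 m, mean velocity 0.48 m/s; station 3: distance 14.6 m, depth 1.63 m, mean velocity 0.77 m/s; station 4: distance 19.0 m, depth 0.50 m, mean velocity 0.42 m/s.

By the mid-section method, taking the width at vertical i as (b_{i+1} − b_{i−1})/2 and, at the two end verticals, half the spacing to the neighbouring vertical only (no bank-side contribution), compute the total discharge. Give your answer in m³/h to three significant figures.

46300 m³/h

w_1 = (4.0 − 2.2)/2 = 0.9 m; q_1 = 0.37 × 0.53 × 0.9 = 0.1765 m³/s
w_2 = (14.6 − 2.2)/2 = 6.2 m; q_2 = 0.48 × 0.94 × 6.2 = 2.797 m³/s
w_3 = (19.0 − 4.0)/2 = 7.5 m; q_3 = 0.77 × 1.63 × 7.5 = 9.413 m³/s
w_4 = (19.0 − 14.6)/2 = 2.2 m; q_4 = 0.42 × 0.50 × 2.2 = 0.4620 m³/s
Q = Σ qᵢ = 12.85 m³/s
= 12.85 × 3600 = 46260 m³/h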